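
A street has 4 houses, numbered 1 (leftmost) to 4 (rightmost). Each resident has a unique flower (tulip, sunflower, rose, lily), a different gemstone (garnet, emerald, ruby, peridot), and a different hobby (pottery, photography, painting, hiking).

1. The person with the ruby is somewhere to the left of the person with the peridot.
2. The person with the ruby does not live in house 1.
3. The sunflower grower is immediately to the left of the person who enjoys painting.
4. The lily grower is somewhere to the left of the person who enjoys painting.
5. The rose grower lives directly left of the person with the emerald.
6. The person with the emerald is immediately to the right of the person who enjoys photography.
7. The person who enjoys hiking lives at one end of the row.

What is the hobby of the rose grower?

photography

House 4 flower: only tulip fits.
So house 1 gets garnet for gemstone.
The person with the peridot is narrowed to house 3 or 4; consider each.
Placing it in house 3 leads to a contradiction, so it's in house 4.
The rose grower is narrowed to house 1 or 2; consider each.
Placing it in house 1 leads to a contradiction, so it's in house 2.
Clue 5: the person with the emerald is in house 3.
By clue 6, the person who enjoys photography is in house 2.
So house 2 gets ruby for gemstone.
By clue 3, the sunflower grower is in house 3.
By clue 3, the person who enjoys painting is in house 4.
House 1's flower must be lily (nothing else left).
That leaves hiking as the hobby for house 1.
House 3 hobby: only pottery fits.
So: house 1 = lily/garnet/hiking, house 2 = rose/ruby/photography, house 3 = sunflower/emerald/pottery, house 4 = tulip/peridot/painting.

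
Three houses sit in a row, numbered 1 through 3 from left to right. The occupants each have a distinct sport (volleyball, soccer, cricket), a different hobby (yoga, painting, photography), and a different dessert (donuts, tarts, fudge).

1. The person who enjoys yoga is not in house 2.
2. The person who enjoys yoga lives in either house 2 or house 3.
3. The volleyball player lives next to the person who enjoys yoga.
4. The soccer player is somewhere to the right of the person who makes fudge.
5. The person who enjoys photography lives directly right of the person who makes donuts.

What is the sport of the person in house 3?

Clue 2: the person who enjoys yoga is in house 3.
From clue 3, the volleyball player must be in house 2.
House 1 sport: only cricket fits.
So house 3 gets soccer for sport.
So house 1 gets painting for hobby.
That leaves photography as the hobby for house 2.
So house 3 gets tarts for dessert.
By clue 5, the person who makes donuts is in house 1.
House 2's dessert must be fudge (nothing else left).
So: house 1 = cricket/painting/donuts, house 2 = volleyball/photography/fudge, house 3 = soccer/yoga/tarts.

soccer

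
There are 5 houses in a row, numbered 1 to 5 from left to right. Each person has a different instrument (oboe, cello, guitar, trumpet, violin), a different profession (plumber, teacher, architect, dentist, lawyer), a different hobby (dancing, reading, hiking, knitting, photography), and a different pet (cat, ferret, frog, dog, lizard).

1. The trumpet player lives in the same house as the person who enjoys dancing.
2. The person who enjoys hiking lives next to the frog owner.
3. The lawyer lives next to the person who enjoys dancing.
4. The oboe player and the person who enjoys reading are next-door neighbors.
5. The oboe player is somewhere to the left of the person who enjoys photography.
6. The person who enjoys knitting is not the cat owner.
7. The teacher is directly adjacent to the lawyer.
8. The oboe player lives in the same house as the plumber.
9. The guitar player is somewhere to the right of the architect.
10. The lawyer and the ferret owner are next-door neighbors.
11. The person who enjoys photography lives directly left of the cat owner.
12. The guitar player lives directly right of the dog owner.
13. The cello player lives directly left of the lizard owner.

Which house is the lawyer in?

4

The oboe player is narrowed to house 1 or 2 or 3; consider each.
Placing it in house 1 and house 2 leads to a contradiction, so it's in house 3.
Clue 5: the person who enjoys photography is in house 4.
From clue 8, the plumber must be in house 3.
Clue 11: the cat owner is in house 5.
House 2's hobby must be reading (nothing else left).
The cello player is narrowed to house 1 or 2; consider each.
Placing it in house 2 leads to a contradiction, so it's in house 1.
The lizard owner is in house 2 (clue 13).
The only instrument still possible for house 5 is trumpet.
Clue 1 places the person who enjoys dancing in house 5.
Clue 3 places the lawyer in house 4.
By clue 7, the teacher is in house 5.
By clue 10, the ferret owner is in house 3.
The only hobby still possible for house 1 is knitting.
House 3 hobby: only hiking fits.
House 1 pet: only dog fits.
House 4 pet: only frog fits.
From clue 12, the guitar player must be in house 2.
The only instrument still possible for house 4 is violin.
Clue 9: the architect is in house 1.
House 2 profession: only dentist fits.
So: house 1 = cello/architect/knitting/dog, house 2 = guitar/dentist/reading/lizard, house 3 = oboe/plumber/hiking/ferret, house 4 = violin/lawyer/photography/frog, house 5 = trumpet/teacher/dancing/cat.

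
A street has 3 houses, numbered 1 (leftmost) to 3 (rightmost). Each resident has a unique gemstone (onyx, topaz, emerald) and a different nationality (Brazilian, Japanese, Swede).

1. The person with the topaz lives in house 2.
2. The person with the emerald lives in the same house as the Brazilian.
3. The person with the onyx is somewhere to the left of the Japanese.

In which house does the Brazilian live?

The person with the topaz is in house 2 (clue 1).
So house 3 gets emerald for gemstone.
By clue 2, the Brazilian is in house 3.
So house 1 gets onyx for gemstone.
So house 1 gets Swede for nationality.
The only nationality still possible for house 2 is Japanese.
So: house 1 = onyx/Swede, house 2 = topaz/Japanese, house 3 = emerald/Brazilian.

3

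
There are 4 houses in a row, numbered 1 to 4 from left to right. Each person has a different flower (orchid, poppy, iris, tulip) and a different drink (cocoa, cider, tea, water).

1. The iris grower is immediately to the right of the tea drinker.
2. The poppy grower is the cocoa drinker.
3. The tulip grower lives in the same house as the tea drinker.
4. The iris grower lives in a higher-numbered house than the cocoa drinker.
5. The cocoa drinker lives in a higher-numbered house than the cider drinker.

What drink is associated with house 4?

House 4 drink: only water fits.
House 1 flower: only orchid fits.
That leaves iris as the flower for house 4.
So house 1 gets cider for drink.
From clue 1, the tea drinker must be in house 3.
Clue 3 places the tulip grower in house 3.
House 2's flower must be poppy (nothing else left).
So house 2 gets cocoa for drink.
So: house 1 = orchid/cider, house 2 = poppy/cocoa, house 3 = tulip/tea, house 4 = iris/water.

water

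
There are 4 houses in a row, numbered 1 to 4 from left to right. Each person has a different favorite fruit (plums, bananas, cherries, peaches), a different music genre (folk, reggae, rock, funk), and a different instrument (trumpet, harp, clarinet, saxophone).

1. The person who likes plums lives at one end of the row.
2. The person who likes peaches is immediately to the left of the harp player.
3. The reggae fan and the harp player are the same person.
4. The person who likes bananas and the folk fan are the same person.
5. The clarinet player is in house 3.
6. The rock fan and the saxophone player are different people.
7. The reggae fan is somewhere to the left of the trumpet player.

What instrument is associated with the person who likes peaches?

saxophone

Clue 5 places the clarinet player in house 3.
That leaves saxophone as the instrument for house 1.
So house 2 gets harp for instrument.
The only instrument still possible for house 4 is trumpet.
The person who likes peaches is in house 1 (clue 2).
By clue 3, the reggae fan is in house 2.
House 2's favorite fruit must be cherries (nothing else left).
That leaves bananas as the favorite fruit for house 3.
House 4's favorite fruit must be plums (nothing else left).
That leaves funk as the music genre for house 1.
Clue 4 places the folk fan in house 3.
So house 4 gets rock for music genre.
So: house 1 = peaches/funk/saxophone, house 2 = cherries/reggae/harp, house 3 = bananas/folk/clarinet, house 4 = plums/rock/trumpet.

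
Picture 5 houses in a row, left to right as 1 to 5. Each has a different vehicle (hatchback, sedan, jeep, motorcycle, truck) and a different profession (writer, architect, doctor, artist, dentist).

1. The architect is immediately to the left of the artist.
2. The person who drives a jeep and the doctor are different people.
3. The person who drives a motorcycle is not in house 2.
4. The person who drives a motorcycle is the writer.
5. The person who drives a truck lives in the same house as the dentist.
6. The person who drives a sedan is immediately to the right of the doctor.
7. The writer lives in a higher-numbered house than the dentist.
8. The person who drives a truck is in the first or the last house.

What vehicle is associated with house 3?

sedan

The person who drives a truck is in house 1 (clue 5).
Clue 5 places the dentist in house 1.
The person who drives a motorcycle is narrowed to house 3 or 4 or 5; consider each.
Placing it in house 3 and house 4 leads to a contradiction, so it's in house 5.
The writer is in house 5 (clue 4).
The only profession still possible for house 4 is artist.
Clue 1 places the architect in house 3.
So house 2 gets doctor for profession.
By clue 6, the person who drives a sedan is in house 3.
The only vehicle still possible for house 2 is hatchback.
The only vehicle still possible for house 4 is jeep.
So: house 1 = truck/dentist, house 2 = hatchback/doctor, house 3 = sedan/architect, house 4 = jeep/artist, house 5 = motorcycle/writer.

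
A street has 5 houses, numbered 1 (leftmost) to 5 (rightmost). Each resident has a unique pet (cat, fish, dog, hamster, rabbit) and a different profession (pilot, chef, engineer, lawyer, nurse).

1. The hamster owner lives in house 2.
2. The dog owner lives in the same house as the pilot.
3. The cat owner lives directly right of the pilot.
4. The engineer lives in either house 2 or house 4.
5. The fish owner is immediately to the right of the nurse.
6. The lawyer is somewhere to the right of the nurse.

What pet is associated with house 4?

The hamster owner is in house 2 (clue 1).
The only profession still possible for house 1 is chef.
House 5's profession must be lawyer (nothing else left).
House 1's pet must be rabbit (nothing else left).
The cat owner is narrowed to house 4 or 5; consider each.
Placing it in house 5 leads to a contradiction, so it's in house 4.
The pilot is in house 3 (clue 3).
So house 3 gets dog for pet.
That leaves fish as the pet for house 5.
Clue 5: the nurse is in house 4.
House 2's profession must be engineer (nothing else left).
So: house 1 = rabbit/chef, house 2 = hamster/engineer, house 3 = dog/pilot, house 4 = cat/nurse, house 5 = fish/lawyer.

cat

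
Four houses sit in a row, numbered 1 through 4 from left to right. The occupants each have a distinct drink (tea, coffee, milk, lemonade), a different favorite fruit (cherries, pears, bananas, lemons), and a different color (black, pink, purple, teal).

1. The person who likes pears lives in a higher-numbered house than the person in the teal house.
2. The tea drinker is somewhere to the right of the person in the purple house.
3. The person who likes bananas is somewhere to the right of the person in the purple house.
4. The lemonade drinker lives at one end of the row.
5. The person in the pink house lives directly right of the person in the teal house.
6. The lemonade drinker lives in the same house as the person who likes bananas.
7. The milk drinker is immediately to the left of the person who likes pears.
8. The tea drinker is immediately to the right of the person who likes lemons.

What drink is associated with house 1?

Clue 6 places the lemonade drinker in house 4.
From clue 6, the person who likes bananas must be in house 4.
That leaves black as the color for house 4.
So house 3 gets pink for color.
Clue 5 places the person in the teal house in house 2.
The only color still possible for house 1 is purple.
By clue 1, the person who likes pears is in house 3.
Clue 7: the milk drinker is in house 2.
That leaves coffee as the drink for house 1.
The only drink still possible for house 3 is tea.
By clue 8, the person who likes lemons is in house 2.
House 1's favorite fruit must be cherries (nothing else left).
So: house 1 = coffee/cherries/purple, house 2 = milk/lemons/teal, house 3 = tea/pears/pink, house 4 = lemonade/bananas/black.

coffee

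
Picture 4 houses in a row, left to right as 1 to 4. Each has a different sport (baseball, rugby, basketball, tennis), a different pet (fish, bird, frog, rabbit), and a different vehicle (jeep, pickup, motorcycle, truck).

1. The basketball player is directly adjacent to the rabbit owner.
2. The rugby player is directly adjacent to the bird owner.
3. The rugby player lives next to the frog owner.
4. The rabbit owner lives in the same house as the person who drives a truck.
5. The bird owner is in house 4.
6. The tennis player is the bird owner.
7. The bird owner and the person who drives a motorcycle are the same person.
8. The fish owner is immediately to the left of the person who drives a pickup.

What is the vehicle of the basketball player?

Clue 5 places the bird owner in house 4.
The tennis player is in house 4 (clue 6).
Clue 7: the person who drives a motorcycle is in house 4.
Clue 2 places the rugby player in house 3.
Clue 3: the frog owner is in house 2.
The only pet still possible for house 3 is rabbit.
By clue 1, the basketball player is in house 2.
By clue 4, the person who drives a truck is in house 3.
From clue 8, the person who drives a pickup must be in house 2.
The only sport still possible for house 1 is baseball.
That leaves fish as the pet for house 1.
So house 1 gets jeep for vehicle.
So: house 1 = baseball/fish/jeep, house 2 = basketball/frog/pickup, house 3 = rugby/rabbit/truck, house 4 = tennis/bird/motorcycle.

pickup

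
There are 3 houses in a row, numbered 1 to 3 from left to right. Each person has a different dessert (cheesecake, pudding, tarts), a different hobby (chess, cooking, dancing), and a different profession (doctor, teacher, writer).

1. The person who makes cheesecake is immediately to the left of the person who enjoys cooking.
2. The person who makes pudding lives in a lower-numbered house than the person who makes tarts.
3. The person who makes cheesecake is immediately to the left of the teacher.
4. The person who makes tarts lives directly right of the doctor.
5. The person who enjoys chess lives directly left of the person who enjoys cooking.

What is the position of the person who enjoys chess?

The only dessert still possible for house 3 is tarts.
By clue 4, the doctor is in house 2.
House 1's profession must be writer (nothing else left).
House 3's profession must be teacher (nothing else left).
The person who makes cheesecake is in house 2 (clue 3).
House 1 dessert: only pudding fits.
The person who enjoys cooking is in house 3 (clue 1).
From clue 5, the person who enjoys chess must be in house 2.
That leaves dancing as the hobby for house 1.
So: house 1 = pudding/dancing/writer, house 2 = cheesecake/chess/doctor, house 3 = tarts/cooking/teacher.

2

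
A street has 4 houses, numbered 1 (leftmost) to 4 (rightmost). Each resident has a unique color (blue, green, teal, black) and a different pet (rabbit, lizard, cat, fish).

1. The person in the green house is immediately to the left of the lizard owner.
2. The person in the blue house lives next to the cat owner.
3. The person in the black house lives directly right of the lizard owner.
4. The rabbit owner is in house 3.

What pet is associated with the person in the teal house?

From clue 4, the rabbit owner must be in house 3.
So house 2 gets lizard for pet.
Clue 1 places the person in the green house in house 1.
By clue 3, the person in the black house is in house 3.
The only color still possible for house 4 is teal.
Clue 2: the cat owner is in house 1.
House 2's color must be blue (nothing else left).
That leaves fish as the pet for house 4.
So: house 1 = green/cat, house 2 = blue/lizard, house 3 = black/rabbit, house 4 = teal/fish.

fish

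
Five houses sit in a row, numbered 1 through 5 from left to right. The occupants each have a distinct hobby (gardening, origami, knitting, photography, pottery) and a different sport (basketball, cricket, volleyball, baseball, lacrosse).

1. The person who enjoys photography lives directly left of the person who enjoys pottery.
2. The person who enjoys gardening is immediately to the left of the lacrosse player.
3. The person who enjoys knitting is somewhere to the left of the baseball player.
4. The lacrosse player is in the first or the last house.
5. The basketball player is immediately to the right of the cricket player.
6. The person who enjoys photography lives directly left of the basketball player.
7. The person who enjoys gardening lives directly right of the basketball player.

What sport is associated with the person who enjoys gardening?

The lacrosse player is in house 5 (clue 4).
Clue 2: the person who enjoys gardening is in house 4.
From clue 7, the basketball player must be in house 3.
Clue 5: the cricket player is in house 2.
From clue 6, the person who enjoys photography must be in house 2.
That leaves pottery as the hobby for house 3.
House 5 hobby: only origami fits.
The only sport still possible for house 1 is volleyball.
That leaves baseball as the sport for house 4.
The only hobby still possible for house 1 is knitting.
So: house 1 = knitting/volleyball, house 2 = photography/cricket, house 3 = pottery/basketball, house 4 = gardening/baseball, house 5 = origami/lacrosse.

baseball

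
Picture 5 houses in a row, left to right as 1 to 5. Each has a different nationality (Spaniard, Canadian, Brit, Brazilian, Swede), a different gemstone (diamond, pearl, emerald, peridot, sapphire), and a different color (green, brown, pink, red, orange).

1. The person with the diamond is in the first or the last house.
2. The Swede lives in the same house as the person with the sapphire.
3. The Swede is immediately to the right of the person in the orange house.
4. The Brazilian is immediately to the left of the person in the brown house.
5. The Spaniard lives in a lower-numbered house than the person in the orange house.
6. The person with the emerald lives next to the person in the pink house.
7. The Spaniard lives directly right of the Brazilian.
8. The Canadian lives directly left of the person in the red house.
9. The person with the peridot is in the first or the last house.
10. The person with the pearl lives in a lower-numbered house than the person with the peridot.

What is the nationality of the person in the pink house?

Brazilian

The person with the peridot is in house 5 (clue 10).
By clue 5, the Spaniard is in house 2.
From clue 5, the person in the orange house must be in house 3.
Clue 7: the Brazilian is in house 1.
So house 5 gets Brit for nationality.
That leaves diamond as the gemstone for house 1.
By clue 3, the Swede is in house 4.
House 3's nationality must be Canadian (nothing else left).
House 2 color: only brown fits.
Clue 2 places the person with the sapphire in house 4.
The person in the red house is in house 4 (clue 8).
Clue 6: the person with the emerald is in house 2.
Clue 6: the person in the pink house is in house 1.
The only gemstone still possible for house 3 is pearl.
So house 5 gets green for color.
So: house 1 = Brazilian/diamond/pink, house 2 = Spaniard/emerald/brown, house 3 = Canadian/pearl/orange, house 4 = Swede/sapphire/red, house 5 = Brit/peridot/green.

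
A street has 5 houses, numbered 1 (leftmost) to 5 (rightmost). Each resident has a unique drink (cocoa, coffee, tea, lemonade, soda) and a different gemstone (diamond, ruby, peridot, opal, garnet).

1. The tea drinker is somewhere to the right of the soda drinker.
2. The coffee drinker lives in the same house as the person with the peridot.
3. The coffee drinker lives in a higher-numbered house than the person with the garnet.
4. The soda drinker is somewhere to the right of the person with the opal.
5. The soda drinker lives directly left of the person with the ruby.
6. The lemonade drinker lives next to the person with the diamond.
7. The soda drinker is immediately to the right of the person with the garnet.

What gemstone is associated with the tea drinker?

ruby

The soda drinker is narrowed to house 2 or 3 or 4; consider each.
Placing it in house 2 and house 4 leads to a contradiction, so it's in house 3.
From clue 5, the person with the ruby must be in house 4.
The person with the garnet is in house 2 (clue 7).
Clue 2 places the coffee drinker in house 5.
The person with the peridot is in house 5 (clue 2).
House 1's drink must be cocoa (nothing else left).
House 2's drink must be lemonade (nothing else left).
That leaves tea as the drink for house 4.
House 1 gemstone: only opal fits.
House 3's gemstone must be diamond (nothing else left).
So: house 1 = cocoa/opal, house 2 = lemonade/garnet, house 3 = soda/diamond, house 4 = tea/ruby, house 5 = coffee/peridot.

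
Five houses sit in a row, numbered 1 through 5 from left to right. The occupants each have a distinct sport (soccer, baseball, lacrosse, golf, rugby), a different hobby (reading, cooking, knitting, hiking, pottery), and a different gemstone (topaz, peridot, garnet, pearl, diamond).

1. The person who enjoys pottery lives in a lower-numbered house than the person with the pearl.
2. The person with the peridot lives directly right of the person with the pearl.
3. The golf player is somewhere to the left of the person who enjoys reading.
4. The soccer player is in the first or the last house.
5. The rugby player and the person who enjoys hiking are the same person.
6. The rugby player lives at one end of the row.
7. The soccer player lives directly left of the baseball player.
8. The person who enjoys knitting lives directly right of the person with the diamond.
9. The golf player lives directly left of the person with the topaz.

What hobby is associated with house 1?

pottery

The soccer player is in house 1 (clue 7).
By clue 7, the baseball player is in house 2.
House 5's sport must be rugby (nothing else left).
Clue 5 places the person who enjoys hiking in house 5.
By clue 3, the golf player is in house 3.
From clue 9, the person with the topaz must be in house 4.
The only sport still possible for house 4 is lacrosse.
The only hobby still possible for house 4 is reading.
By clue 2, the person with the peridot is in house 3.
Clue 2: the person with the pearl is in house 2.
That leaves diamond as the gemstone for house 1.
House 5's gemstone must be garnet (nothing else left).
Clue 1: the person who enjoys pottery is in house 1.
Clue 8 places the person who enjoys knitting in house 2.
The only hobby still possible for house 3 is cooking.
So: house 1 = soccer/pottery/diamond, house 2 = baseball/knitting/pearl, house 3 = golf/cooking/peridot, house 4 = lacrosse/reading/topaz, house 5 = rugby/hiking/garnet.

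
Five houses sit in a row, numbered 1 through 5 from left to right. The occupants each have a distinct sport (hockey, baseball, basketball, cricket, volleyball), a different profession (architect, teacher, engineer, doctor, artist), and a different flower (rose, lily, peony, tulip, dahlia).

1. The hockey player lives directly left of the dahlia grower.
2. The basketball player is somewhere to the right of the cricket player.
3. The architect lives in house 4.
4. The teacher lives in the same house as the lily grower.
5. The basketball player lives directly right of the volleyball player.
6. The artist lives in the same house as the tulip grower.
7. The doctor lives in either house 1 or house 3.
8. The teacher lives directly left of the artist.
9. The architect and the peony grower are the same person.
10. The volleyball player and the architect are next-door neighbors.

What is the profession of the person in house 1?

From clue 3, the architect must be in house 4.
Clue 9: the peony grower is in house 4.
Clue 10: the volleyball player is in house 3.
Clue 5 places the basketball player in house 4.
House 5's sport must be baseball (nothing else left).
That leaves engineer as the profession for house 5.
The only flower still possible for house 5 is rose.
That leaves lily as the flower for house 1.
The teacher is in house 1 (clue 4).
The artist is in house 2 (clue 8).
So house 3 gets doctor for profession.
The tulip grower is in house 2 (clue 6).
The only flower still possible for house 3 is dahlia.
Clue 1: the hockey player is in house 2.
House 1's sport must be cricket (nothing else left).
So: house 1 = cricket/teacher/lily, house 2 = hockey/artist/tulip, house 3 = volleyball/doctor/dahlia, house 4 = basketball/architect/peony, house 5 = baseball/engineer/rose.

teacher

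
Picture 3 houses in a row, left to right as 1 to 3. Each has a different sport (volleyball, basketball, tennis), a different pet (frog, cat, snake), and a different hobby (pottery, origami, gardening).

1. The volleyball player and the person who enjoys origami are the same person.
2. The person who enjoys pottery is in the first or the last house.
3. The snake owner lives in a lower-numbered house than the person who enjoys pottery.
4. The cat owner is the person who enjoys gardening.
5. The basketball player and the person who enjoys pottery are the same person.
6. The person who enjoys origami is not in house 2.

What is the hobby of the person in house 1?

origami

Clue 3: the person who enjoys pottery is in house 3.
By clue 5, the basketball player is in house 3.
That leaves origami as the hobby for house 1.
The only hobby still possible for house 2 is gardening.
Clue 1: the volleyball player is in house 1.
Clue 4 places the cat owner in house 2.
The only sport still possible for house 2 is tennis.
So house 1 gets snake for pet.
That leaves frog as the pet for house 3.
So: house 1 = volleyball/snake/origami, house 2 = tennis/cat/gardening, house 3 = basketball/frog/pottery.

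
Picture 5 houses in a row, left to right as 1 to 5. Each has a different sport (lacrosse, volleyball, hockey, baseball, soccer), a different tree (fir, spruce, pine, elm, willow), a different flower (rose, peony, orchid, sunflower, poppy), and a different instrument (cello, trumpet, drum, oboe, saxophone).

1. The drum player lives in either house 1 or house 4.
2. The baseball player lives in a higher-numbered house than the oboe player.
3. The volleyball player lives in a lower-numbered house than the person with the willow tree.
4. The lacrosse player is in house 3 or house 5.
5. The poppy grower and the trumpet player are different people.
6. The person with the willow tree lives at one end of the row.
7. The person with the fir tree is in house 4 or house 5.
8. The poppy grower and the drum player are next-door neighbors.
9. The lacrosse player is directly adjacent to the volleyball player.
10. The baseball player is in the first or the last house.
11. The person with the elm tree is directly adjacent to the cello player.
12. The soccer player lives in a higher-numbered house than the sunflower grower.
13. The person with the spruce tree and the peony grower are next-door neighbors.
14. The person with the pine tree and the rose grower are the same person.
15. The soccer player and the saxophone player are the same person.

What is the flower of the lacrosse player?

From clue 6, the person with the willow tree must be in house 5.
The baseball player is in house 5 (clue 10).
So house 1 gets hockey for sport.
The only sport still possible for house 3 is lacrosse.
House 4 tree: only fir fits.
House 5 instrument: only trumpet fits.
That leaves orchid as the flower for house 5.
That leaves peony as the flower for house 4.
By clue 13, the person with the spruce tree is in house 3.
The soccer player is narrowed to house 2 or 4; consider each.
Placing it in house 2 leads to a contradiction, so it's in house 4.
Clue 15: the saxophone player is in house 4.
House 2's sport must be volleyball (nothing else left).
Clue 8: the poppy grower is in house 2.
The only flower still possible for house 3 is sunflower.
House 1's instrument must be drum (nothing else left).
Clue 14: the person with the pine tree is in house 1.
That leaves elm as the tree for house 2.
That leaves rose as the flower for house 1.
Clue 11: the cello player is in house 3.
That leaves oboe as the instrument for house 2.
So: house 1 = hockey/pine/rose/drum, house 2 = volleyball/elm/poppy/oboe, house 3 = lacrosse/spruce/sunflower/cello, house 4 = soccer/fir/peony/saxophone, house 5 = baseball/willow/orchid/trumpet.

sunflower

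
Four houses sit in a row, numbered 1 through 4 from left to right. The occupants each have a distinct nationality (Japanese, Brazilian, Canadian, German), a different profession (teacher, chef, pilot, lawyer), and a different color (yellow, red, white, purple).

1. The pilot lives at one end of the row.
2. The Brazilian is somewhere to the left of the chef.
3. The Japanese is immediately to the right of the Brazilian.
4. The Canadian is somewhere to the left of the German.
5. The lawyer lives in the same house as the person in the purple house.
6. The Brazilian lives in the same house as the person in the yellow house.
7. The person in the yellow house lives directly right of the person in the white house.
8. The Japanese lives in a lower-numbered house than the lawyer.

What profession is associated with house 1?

pilot

So house 4 gets German for nationality.
Clue 6: the Brazilian is in house 2.
Clue 6 places the person in the yellow house in house 2.
Clue 7 places the person in the white house in house 1.
House 1's nationality must be Canadian (nothing else left).
That leaves Japanese as the nationality for house 3.
Clue 8 places the lawyer in house 4.
So house 2 gets teacher for profession.
House 3's profession must be chef (nothing else left).
Clue 5: the person in the purple house is in house 4.
House 1's profession must be pilot (nothing else left).
The only color still possible for house 3 is red.
So: house 1 = Canadian/pilot/white, house 2 = Brazilian/teacher/yellow, house 3 = Japanese/chef/red, house 4 = German/lawyer/purple.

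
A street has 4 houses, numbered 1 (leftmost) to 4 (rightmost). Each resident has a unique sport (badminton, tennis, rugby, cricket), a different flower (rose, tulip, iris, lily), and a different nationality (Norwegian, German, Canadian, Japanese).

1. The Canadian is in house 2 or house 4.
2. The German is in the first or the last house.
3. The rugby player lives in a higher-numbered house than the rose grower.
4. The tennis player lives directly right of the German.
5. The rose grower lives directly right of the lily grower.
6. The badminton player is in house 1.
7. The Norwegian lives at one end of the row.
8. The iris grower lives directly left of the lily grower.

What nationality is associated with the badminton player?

From clue 4, the tennis player must be in house 2.
Clue 4 places the German in house 1.
Clue 6 places the badminton player in house 1.
The iris grower is in house 1 (clue 8).
Clue 8: the lily grower is in house 2.
That leaves tulip as the flower for house 4.
House 3 nationality: only Japanese fits.
Clue 3: the rugby player is in house 4.
That leaves cricket as the sport for house 3.
That leaves rose as the flower for house 3.
House 2 nationality: only Canadian fits.
That leaves Norwegian as the nationality for house 4.
So: house 1 = badminton/iris/German, house 2 = tennis/lily/Canadian, house 3 = cricket/rose/Japanese, house 4 = rugby/tulip/Norwegian.

German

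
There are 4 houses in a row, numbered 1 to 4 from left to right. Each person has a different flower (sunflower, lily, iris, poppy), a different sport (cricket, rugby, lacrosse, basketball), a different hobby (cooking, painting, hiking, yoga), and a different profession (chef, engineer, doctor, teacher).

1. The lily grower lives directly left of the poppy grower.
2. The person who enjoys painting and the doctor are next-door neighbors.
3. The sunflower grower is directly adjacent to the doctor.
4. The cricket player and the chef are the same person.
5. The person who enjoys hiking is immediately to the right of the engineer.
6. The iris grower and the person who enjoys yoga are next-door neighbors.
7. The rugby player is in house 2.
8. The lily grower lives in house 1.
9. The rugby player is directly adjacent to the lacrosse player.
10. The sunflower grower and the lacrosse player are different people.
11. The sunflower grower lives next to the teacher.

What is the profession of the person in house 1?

engineer

The rugby player is in house 2 (clue 7).
From clue 8, the lily grower must be in house 1.
By clue 1, the poppy grower is in house 2.
The iris grower is narrowed to house 3 or 4; consider each.
Placing it in house 3 leads to a contradiction, so it's in house 4.
Clue 6: the person who enjoys yoga is in house 3.
So house 3 gets sunflower for flower.
Clue 3 places the doctor in house 2.
The lacrosse player is in house 1 (clue 10).
The only profession still possible for house 4 is teacher.
From clue 2, the person who enjoys painting must be in house 1.
Clue 4 places the cricket player in house 3.
From clue 4, the chef must be in house 3.
That leaves basketball as the sport for house 4.
House 1 profession: only engineer fits.
Clue 5: the person who enjoys hiking is in house 2.
The only hobby still possible for house 4 is cooking.
So: house 1 = lily/lacrosse/painting/engineer, house 2 = poppy/rugby/hiking/doctor, house 3 = sunflower/cricket/yoga/chef, house 4 = iris/basketball/cooking/teacher.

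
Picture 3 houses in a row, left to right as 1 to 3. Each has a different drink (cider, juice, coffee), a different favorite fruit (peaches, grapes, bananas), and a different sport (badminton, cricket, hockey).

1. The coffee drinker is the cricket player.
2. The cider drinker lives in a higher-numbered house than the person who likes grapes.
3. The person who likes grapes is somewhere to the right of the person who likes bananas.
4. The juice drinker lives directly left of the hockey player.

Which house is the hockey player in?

From clue 3, the person who likes grapes must be in house 2.
From clue 3, the person who likes bananas must be in house 1.
The only favorite fruit still possible for house 3 is peaches.
The cider drinker is in house 3 (clue 2).
The coffee drinker is narrowed to house 1 or 2; consider each.
Placing it in house 2 leads to a contradiction, so it's in house 1.
By clue 1, the cricket player is in house 1.
House 2's drink must be juice (nothing else left).
The hockey player is in house 3 (clue 4).
The only sport still possible for house 2 is badminton.
So: house 1 = coffee/bananas/cricket, house 2 = juice/grapes/badminton, house 3 = cider/peaches/hockey.

3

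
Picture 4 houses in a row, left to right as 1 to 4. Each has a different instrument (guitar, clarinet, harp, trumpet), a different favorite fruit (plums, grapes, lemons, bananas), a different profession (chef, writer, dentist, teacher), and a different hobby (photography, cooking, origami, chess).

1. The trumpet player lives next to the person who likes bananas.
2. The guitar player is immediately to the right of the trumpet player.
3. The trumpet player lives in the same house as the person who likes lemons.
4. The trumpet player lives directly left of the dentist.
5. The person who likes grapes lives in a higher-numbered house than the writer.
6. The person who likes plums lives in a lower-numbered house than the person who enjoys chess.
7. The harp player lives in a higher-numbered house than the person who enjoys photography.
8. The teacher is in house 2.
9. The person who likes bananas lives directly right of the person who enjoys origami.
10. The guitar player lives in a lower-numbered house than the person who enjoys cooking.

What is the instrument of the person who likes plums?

clarinet

Clue 8: the teacher is in house 2.
From clue 4, the trumpet player must be in house 2.
From clue 4, the dentist must be in house 3.
House 1's instrument must be clarinet (nothing else left).
The only instrument still possible for house 4 is harp.
So house 4 gets chef for profession.
Clue 1: the person who likes bananas is in house 3.
Clue 3 places the person who likes lemons in house 2.
Clue 9: the person who enjoys origami is in house 2.
Clue 10: the person who enjoys cooking is in house 4.
The only instrument still possible for house 3 is guitar.
So house 1 gets plums for favorite fruit.
House 4's favorite fruit must be grapes (nothing else left).
House 1's profession must be writer (nothing else left).
House 1 hobby: only photography fits.
House 3 hobby: only chess fits.
So: house 1 = clarinet/plums/writer/photography, house 2 = trumpet/lemons/teacher/origami, house 3 = guitar/bananas/dentist/chess, house 4 = harp/grapes/chef/cooking.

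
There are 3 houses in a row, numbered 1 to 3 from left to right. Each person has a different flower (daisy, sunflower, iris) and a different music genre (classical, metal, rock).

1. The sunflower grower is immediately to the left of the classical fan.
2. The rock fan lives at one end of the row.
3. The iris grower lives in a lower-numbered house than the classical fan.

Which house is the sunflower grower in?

The only flower still possible for house 3 is daisy.
The iris grower is narrowed to house 1 or 2; consider each.
Placing it in house 2 leads to a contradiction, so it's in house 1.
House 2's flower must be sunflower (nothing else left).
From clue 1, the classical fan must be in house 3.
So house 1 gets rock for music genre.
The only music genre still possible for house 2 is metal.
So: house 1 = iris/rock, house 2 = sunflower/metal, house 3 = daisy/classical.

2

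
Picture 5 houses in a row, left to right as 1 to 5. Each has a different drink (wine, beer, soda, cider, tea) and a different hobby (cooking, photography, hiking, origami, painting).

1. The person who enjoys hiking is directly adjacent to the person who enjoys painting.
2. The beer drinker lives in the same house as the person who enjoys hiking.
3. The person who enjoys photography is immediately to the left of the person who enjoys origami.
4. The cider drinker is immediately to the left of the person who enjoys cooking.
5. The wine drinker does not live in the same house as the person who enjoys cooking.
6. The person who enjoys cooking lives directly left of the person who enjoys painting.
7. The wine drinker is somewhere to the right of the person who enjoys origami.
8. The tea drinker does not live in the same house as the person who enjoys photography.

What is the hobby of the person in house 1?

The only hobby still possible for house 1 is photography.
Clue 3 places the person who enjoys origami in house 2.
The only drink still possible for house 1 is soda.
The cider drinker is narrowed to house 2 or 3; consider each.
Placing it in house 3 leads to a contradiction, so it's in house 2.
From clue 4, the person who enjoys cooking must be in house 3.
From clue 6, the person who enjoys painting must be in house 4.
House 5's hobby must be hiking (nothing else left).
From clue 2, the beer drinker must be in house 5.
House 3's drink must be tea (nothing else left).
House 4 drink: only wine fits.
So: house 1 = soda/photography, house 2 = cider/origami, house 3 = tea/cooking, house 4 = wine/painting, house 5 = beer/hiking.

photography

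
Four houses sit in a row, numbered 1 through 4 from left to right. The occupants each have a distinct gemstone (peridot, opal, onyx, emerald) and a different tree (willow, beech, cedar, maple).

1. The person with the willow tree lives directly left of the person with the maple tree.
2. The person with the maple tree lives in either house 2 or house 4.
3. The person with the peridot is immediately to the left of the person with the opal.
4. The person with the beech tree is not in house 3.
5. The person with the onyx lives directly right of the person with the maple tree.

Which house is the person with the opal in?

2

Clue 5: the person with the onyx is in house 3.
From clue 5, the person with the maple tree must be in house 2.
The person with the willow tree is in house 1 (clue 1).
Clue 3: the person with the peridot is in house 1.
From clue 3, the person with the opal must be in house 2.
So house 4 gets emerald for gemstone.
House 3 tree: only cedar fits.
House 4's tree must be beech (nothing else left).
So: house 1 = peridot/willow, house 2 = opal/maple, house 3 = onyx/cedar, house 4 = emerald/beech.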